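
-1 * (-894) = 894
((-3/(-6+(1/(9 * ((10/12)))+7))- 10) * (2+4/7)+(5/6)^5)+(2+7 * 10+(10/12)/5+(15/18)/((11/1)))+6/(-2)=377869985/10178784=37.12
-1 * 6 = -6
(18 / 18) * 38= 38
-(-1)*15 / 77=15 / 77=0.19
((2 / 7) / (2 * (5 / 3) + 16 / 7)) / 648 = 1 / 12744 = 0.00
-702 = -702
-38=-38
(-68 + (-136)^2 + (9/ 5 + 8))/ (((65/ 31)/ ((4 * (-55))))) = -125745796/ 65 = -1934550.71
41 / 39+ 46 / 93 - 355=-142442 / 403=-353.45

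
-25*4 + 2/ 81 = -8098/ 81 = -99.98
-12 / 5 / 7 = -12 / 35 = -0.34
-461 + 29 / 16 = -7347 / 16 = -459.19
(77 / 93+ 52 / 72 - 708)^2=155392851601 / 311364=499071.35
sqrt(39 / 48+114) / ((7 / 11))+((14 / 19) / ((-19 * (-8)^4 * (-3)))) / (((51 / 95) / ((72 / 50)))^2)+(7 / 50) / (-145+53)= -6377 / 4254080+11 * sqrt(1837) / 28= 16.84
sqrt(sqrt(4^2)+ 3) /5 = sqrt(7) /5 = 0.53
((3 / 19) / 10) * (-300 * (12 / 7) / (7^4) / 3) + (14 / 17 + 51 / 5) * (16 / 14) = 341929424 / 27143305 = 12.60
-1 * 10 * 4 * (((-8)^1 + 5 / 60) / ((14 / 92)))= 43700 / 21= 2080.95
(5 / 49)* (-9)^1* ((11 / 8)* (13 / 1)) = -6435 / 392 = -16.42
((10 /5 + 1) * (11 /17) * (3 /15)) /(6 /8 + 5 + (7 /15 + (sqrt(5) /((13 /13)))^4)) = 396 /31841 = 0.01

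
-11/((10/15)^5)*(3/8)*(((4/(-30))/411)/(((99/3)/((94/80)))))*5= 0.00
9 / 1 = 9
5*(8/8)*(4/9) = 20/9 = 2.22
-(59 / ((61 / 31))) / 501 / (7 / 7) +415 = 12680986 / 30561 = 414.94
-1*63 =-63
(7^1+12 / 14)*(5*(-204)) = -56100 / 7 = -8014.29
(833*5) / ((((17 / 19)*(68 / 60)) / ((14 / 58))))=488775 / 493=991.43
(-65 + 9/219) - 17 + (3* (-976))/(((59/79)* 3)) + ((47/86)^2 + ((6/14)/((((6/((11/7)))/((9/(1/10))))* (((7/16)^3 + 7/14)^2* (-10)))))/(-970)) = -667687995556878185917/480868396769148220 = -1388.50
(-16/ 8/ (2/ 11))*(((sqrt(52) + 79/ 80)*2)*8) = -352*sqrt(13)- 869/ 5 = -1442.95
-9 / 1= -9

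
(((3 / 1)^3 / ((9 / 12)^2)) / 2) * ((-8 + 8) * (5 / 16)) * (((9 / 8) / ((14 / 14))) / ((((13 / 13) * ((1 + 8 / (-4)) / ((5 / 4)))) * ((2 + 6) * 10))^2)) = 0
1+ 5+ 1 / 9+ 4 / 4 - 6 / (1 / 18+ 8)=8308 / 1305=6.37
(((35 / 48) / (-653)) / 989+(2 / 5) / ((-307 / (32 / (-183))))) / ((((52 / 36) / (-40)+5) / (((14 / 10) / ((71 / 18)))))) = 124369443387 / 7672388556765215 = 0.00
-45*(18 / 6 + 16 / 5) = -279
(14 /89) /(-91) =-2 /1157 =-0.00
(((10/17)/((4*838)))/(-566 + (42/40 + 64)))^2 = 625/5093011325123569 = 0.00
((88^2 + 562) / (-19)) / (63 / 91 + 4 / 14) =-446.98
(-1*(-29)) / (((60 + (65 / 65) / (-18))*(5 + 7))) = 87 / 2158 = 0.04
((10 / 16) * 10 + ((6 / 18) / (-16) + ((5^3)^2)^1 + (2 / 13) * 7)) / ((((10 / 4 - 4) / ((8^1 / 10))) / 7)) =-68281913 / 1170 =-58360.61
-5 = -5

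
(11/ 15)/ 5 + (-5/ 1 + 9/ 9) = -3.85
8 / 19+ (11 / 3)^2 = 2371 / 171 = 13.87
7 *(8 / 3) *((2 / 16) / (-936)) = -0.00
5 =5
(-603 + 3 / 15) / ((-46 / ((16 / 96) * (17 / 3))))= 25619 / 2070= 12.38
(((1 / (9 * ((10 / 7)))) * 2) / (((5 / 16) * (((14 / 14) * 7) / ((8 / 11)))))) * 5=128 / 495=0.26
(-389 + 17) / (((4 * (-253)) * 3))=31 / 253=0.12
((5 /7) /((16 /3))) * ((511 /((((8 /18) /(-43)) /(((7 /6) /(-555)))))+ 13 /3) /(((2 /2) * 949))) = 480673 /31461248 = 0.02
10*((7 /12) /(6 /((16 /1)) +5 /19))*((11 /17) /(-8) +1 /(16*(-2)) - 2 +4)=682955 /39576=17.26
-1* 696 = -696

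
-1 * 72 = -72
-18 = -18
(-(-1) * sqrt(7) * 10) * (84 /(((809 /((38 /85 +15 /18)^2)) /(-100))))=-119394520 * sqrt(7) /701403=-450.37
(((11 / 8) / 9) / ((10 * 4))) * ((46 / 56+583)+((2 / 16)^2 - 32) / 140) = 8216989 / 3686400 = 2.23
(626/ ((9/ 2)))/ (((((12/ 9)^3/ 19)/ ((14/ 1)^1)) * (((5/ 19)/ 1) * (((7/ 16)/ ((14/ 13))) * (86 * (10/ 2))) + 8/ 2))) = 4745706/ 15191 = 312.40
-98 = -98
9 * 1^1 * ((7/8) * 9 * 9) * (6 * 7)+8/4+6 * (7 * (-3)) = 106667/4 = 26666.75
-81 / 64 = -1.27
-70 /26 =-35 /13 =-2.69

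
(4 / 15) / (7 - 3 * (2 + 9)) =-2 / 195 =-0.01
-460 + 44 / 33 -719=-3533 / 3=-1177.67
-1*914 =-914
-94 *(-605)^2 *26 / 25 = -35782604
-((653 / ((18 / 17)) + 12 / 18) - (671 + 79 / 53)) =52567 / 954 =55.10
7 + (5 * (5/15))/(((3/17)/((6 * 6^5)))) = 440647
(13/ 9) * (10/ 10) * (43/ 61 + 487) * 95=36741250/ 549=66923.95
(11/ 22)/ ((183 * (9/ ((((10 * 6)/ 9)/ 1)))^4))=0.00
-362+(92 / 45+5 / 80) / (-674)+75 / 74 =-6481698449 / 17955360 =-360.99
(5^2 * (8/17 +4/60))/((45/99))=1507/51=29.55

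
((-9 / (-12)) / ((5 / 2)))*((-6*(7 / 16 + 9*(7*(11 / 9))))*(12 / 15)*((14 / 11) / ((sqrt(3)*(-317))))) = 26019*sqrt(3) / 174350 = 0.26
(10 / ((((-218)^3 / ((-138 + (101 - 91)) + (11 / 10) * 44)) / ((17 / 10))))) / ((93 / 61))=206363 / 2408753940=0.00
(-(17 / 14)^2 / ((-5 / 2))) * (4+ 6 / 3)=867 / 245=3.54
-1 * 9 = -9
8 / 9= 0.89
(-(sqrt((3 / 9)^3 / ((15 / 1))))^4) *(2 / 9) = -0.00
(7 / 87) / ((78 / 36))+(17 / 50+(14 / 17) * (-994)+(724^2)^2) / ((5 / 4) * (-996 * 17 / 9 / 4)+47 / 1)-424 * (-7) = -528278884534518068 / 1040020475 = -507950465.62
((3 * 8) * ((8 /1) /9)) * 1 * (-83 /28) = -1328 /21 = -63.24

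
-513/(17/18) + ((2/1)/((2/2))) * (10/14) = -64468/119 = -541.75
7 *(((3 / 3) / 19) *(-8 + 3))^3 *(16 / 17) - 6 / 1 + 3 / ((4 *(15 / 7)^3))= -3171286171 / 524713500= -6.04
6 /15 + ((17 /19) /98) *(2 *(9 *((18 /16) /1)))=21781 /37240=0.58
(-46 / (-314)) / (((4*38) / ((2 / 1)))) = 23 / 11932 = 0.00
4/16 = 1/4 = 0.25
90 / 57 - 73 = -1357 / 19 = -71.42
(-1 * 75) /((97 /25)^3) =-1171875 /912673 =-1.28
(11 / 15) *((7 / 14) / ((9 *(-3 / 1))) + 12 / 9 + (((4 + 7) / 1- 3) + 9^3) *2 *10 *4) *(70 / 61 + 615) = 263268048857 / 9882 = 26641170.70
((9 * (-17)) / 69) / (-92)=51 / 2116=0.02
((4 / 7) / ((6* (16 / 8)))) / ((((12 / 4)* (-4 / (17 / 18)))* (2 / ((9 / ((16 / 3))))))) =-17 / 5376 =-0.00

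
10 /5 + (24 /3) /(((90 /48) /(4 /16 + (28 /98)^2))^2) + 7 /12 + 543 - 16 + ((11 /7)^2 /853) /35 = 195322943197 /368649540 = 529.83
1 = 1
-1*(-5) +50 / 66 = 190 / 33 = 5.76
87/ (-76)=-87/ 76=-1.14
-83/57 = -1.46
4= 4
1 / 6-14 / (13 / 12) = -995 / 78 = -12.76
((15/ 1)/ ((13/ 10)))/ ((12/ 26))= 25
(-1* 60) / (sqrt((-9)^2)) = -20 / 3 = -6.67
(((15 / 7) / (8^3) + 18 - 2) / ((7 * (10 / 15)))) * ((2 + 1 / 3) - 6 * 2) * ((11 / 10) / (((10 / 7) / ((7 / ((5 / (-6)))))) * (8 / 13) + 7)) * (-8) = 42.31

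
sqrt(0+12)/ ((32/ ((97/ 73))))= 97 * sqrt(3)/ 1168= 0.14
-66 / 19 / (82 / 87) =-2871 / 779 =-3.69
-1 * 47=-47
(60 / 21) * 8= 22.86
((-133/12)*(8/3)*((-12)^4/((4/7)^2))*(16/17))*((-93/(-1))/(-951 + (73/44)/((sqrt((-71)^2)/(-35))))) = 8724773578752/50549143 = 172599.83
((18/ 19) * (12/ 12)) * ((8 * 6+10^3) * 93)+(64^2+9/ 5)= 9161051/ 95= 96432.12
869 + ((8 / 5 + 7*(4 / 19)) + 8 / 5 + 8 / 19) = 874.09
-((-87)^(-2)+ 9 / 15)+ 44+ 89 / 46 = 78921733 / 1740870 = 45.33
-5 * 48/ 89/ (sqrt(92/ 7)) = -120 * sqrt(161)/ 2047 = -0.74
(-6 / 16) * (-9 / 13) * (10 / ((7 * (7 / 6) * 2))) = 405 / 2548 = 0.16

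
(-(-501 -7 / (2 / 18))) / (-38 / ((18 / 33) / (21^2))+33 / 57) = -5358 / 291863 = -0.02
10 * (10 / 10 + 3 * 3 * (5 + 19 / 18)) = 555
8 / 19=0.42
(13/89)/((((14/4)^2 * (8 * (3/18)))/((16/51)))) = 208/74137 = 0.00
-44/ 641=-0.07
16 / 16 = 1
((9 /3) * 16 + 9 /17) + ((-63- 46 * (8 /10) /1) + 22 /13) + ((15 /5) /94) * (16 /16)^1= -5146381 /103870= -49.55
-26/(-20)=13/10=1.30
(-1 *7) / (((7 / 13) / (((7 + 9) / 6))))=-104 / 3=-34.67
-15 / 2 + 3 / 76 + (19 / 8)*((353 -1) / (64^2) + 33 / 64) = -117355 / 19456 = -6.03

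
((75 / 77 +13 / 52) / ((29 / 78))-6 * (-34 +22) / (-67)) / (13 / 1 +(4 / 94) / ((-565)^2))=343296799575 / 2012489549686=0.17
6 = 6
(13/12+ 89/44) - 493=-32333/66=-489.89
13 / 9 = 1.44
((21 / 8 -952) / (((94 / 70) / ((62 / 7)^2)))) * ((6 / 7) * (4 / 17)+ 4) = -186193750 / 799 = -233033.48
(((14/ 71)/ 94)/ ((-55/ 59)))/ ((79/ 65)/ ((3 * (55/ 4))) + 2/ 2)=-0.00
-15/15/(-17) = 1/17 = 0.06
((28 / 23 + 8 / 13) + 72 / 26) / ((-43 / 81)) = -2592 / 299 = -8.67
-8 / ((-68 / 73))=146 / 17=8.59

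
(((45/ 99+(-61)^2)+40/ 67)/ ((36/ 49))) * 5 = 56006020/ 2211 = 25330.63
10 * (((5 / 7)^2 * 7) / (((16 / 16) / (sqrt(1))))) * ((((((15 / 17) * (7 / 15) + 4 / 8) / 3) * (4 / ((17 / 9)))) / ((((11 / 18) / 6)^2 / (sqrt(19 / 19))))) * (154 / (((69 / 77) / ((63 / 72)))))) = 2214702000 / 6647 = 333188.21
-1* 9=-9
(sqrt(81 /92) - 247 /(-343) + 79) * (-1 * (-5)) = 45 * sqrt(23) /46 + 136720 /343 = 403.29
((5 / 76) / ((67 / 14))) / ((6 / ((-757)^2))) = 1312.96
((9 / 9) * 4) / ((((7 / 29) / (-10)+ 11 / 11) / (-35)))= -40600 / 283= -143.46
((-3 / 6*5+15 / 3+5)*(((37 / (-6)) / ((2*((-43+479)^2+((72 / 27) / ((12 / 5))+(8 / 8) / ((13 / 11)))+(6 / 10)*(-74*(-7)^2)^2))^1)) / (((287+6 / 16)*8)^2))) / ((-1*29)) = 108225 / 5795219856550929992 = 0.00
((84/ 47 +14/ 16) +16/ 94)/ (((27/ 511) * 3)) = 181405/ 10152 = 17.87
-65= -65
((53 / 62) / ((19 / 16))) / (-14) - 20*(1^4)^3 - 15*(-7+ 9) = -206362 / 4123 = -50.05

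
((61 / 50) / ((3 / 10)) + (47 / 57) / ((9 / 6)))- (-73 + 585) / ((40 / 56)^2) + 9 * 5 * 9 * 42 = 68447437 / 4275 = 16011.10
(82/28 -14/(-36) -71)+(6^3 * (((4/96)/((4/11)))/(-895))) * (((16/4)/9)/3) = -3816511/56385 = -67.69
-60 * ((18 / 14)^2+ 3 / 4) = -7065 / 49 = -144.18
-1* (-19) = 19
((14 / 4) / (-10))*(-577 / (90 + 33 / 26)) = 7501 / 3390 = 2.21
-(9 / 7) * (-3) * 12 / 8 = 81 / 14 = 5.79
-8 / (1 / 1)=-8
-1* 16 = -16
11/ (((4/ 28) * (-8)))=-77/ 8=-9.62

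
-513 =-513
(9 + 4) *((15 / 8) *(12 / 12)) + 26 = 403 / 8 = 50.38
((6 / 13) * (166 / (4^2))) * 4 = 249 / 13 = 19.15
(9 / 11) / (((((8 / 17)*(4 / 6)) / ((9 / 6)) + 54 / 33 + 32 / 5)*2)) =6885 / 138772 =0.05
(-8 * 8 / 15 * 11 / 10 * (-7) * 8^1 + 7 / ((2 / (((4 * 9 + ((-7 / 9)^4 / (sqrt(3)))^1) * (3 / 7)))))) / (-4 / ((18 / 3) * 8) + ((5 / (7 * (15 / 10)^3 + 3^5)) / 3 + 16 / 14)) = 2655506 * sqrt(3) / 15467517 + 1419161688 / 4773925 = 297.57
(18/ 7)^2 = 324/ 49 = 6.61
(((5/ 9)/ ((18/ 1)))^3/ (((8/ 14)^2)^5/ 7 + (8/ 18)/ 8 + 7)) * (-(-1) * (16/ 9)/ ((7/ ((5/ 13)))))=706188122500/ 1735054858154676357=0.00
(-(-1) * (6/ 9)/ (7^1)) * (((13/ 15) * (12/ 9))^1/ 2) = 52/ 945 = 0.06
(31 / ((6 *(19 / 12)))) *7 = 434 / 19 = 22.84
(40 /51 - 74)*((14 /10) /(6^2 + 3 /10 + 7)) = -52276 /22083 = -2.37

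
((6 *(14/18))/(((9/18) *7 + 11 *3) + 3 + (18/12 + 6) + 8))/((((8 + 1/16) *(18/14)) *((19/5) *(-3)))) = -1568/2183841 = -0.00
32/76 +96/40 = 268/95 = 2.82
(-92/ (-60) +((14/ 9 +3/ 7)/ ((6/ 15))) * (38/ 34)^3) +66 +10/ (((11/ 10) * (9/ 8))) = 82.54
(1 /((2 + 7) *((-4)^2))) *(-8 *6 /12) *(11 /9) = -11 /324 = -0.03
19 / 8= 2.38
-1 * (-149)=149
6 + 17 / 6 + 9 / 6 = 31 / 3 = 10.33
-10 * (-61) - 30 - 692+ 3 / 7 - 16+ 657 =3706 / 7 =529.43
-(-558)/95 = 558/95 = 5.87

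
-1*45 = -45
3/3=1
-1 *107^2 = -11449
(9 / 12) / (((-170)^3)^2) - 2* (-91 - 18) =21047960168000003 / 96550276000000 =218.00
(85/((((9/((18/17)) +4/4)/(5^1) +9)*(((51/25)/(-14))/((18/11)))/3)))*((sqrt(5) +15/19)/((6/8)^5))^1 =-35840000*sqrt(5)/32373- 179200000/205029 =-3349.56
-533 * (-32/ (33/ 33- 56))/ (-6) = 8528/ 165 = 51.68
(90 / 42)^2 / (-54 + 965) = 225 / 44639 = 0.01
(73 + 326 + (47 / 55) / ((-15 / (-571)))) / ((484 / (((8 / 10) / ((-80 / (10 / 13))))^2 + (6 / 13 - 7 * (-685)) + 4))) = 2406371173901 / 562347500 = 4279.15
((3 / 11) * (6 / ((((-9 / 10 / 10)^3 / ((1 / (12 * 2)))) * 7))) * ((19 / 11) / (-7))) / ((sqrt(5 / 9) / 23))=21850000 * sqrt(5) / 480249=101.73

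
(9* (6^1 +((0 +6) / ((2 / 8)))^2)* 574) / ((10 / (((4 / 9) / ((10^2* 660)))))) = 27839 / 13750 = 2.02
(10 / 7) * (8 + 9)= 170 / 7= 24.29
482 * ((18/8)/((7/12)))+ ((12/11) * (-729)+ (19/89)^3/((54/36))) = 173250007912/162847839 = 1063.88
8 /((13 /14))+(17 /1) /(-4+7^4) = 15805 /1833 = 8.62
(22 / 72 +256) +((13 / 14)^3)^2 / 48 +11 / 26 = 3618853129007 / 14095291392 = 256.74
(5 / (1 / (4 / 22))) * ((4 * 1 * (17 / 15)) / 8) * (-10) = -170 / 33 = -5.15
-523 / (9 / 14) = -7322 / 9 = -813.56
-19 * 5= -95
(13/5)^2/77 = 169/1925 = 0.09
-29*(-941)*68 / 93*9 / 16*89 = 123864771 / 124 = 998909.44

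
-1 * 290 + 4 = -286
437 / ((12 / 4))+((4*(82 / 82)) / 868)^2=20577896 / 141267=145.67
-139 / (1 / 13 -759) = 1807 / 9866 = 0.18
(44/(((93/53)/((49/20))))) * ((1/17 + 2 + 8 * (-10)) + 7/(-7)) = -38336914/7905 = -4849.70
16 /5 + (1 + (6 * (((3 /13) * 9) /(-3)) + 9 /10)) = 123 /130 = 0.95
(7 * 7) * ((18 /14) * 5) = 315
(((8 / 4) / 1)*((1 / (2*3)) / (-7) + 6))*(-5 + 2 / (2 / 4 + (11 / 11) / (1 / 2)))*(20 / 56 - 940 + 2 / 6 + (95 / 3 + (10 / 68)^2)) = 1843462221 / 40460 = 45562.59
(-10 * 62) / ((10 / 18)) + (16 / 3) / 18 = -30124 / 27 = -1115.70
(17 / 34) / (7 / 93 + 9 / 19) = 1767 / 1940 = 0.91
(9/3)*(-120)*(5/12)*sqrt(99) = -450*sqrt(11) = -1492.48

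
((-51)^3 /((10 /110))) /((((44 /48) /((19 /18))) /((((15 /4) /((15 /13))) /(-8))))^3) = 74035092599 /495616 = 149379.95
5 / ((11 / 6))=30 / 11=2.73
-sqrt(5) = -2.24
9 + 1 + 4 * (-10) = -30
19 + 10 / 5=21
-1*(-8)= 8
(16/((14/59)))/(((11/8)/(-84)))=-45312/11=-4119.27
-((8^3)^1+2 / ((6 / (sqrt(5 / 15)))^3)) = -512 - sqrt(3) / 972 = -512.00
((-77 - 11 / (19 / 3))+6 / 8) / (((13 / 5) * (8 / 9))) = -266715 / 7904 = -33.74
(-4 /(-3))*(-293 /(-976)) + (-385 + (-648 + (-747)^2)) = 407706725 /732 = 556976.40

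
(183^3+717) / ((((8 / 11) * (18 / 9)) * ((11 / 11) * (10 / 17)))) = 286540287 / 40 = 7163507.18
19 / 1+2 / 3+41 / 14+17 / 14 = 500 / 21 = 23.81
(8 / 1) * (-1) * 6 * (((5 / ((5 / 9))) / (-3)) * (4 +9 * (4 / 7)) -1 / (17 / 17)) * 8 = 76416 / 7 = 10916.57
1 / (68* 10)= 1 / 680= 0.00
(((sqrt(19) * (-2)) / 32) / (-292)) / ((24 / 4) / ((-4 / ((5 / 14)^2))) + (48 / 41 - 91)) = -2009 * sqrt(19) / 844937624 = -0.00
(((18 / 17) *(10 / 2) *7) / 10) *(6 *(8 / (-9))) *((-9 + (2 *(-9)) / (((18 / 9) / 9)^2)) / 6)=20916 / 17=1230.35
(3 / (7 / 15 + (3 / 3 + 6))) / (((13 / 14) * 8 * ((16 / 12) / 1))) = 135 / 3328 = 0.04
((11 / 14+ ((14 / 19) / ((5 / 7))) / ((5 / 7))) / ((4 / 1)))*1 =14829 / 26600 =0.56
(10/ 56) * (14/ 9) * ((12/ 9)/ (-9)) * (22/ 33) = -20/ 729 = -0.03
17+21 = 38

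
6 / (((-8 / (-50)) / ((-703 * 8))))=-210900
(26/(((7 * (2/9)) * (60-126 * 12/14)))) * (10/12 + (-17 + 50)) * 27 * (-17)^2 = -2941731/32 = -91929.09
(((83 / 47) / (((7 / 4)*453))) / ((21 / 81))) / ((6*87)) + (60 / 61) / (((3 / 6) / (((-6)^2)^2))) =1568393860366 / 615175057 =2549.51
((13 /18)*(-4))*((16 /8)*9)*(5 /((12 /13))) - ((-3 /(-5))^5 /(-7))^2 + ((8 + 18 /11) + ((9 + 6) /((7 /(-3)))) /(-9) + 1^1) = -270.32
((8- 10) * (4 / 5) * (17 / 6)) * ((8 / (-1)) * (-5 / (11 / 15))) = -2720 / 11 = -247.27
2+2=4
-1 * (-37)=37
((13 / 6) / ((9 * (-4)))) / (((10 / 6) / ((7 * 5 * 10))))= -455 / 36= -12.64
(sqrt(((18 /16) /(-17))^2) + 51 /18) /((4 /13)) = 15379 /1632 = 9.42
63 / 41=1.54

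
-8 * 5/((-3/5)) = 200/3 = 66.67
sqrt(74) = 8.60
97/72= 1.35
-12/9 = -4/3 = -1.33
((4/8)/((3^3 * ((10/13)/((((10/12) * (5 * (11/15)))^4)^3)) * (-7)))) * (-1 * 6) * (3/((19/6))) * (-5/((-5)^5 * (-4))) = -3187466320107265625/615434294918725632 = -5.18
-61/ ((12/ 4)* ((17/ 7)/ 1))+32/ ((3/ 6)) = 55.63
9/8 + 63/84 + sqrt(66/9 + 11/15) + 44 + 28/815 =11 * sqrt(15)/15 + 299329/6520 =48.75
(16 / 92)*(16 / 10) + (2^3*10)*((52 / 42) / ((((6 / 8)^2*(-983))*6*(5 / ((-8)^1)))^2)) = 0.28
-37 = -37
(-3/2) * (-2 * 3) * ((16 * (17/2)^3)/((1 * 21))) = 29478/7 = 4211.14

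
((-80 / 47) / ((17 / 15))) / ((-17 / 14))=16800 / 13583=1.24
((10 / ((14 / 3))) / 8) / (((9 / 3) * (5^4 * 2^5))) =1 / 224000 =0.00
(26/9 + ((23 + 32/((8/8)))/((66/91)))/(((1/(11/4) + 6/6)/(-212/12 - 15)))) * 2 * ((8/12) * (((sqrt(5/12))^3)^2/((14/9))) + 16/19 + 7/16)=-4916835313/1034208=-4754.20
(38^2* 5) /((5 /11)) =15884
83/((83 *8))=0.12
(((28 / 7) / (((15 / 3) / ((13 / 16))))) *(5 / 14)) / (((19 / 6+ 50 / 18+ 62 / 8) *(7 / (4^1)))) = 234 / 24157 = 0.01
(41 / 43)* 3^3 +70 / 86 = 1142 / 43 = 26.56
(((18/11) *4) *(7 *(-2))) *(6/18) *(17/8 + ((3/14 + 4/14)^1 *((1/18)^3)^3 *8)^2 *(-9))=-4064429306389138864121/62617258221681411072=-64.91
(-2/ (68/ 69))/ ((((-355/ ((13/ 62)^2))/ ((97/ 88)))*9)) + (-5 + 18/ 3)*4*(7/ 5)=68593820111/ 12248829120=5.60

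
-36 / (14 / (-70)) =180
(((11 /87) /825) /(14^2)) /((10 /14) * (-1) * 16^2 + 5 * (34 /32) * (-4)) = -1 /261032625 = -0.00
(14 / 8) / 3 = 7 / 12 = 0.58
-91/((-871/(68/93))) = 476/6231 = 0.08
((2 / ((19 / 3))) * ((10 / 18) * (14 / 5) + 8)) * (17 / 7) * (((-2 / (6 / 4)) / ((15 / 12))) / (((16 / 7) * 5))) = -2924 / 4275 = -0.68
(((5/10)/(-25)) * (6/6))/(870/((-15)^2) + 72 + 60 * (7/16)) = -6/30635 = -0.00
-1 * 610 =-610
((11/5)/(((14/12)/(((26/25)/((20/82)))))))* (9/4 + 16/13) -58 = -262607/8750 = -30.01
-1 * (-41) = 41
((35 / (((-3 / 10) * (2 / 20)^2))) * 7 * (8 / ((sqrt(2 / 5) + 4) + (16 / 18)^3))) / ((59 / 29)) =-118369868400000 / 1701944621 + 5034517740000 * sqrt(10) / 1701944621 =-60195.45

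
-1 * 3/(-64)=3/64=0.05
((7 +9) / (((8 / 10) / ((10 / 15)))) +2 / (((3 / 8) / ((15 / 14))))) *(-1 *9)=-1200 / 7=-171.43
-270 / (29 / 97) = -26190 / 29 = -903.10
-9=-9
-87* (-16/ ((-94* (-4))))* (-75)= -13050/ 47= -277.66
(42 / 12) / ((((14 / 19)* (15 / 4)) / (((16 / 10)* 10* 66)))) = 6688 / 5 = 1337.60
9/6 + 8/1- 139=-259/2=-129.50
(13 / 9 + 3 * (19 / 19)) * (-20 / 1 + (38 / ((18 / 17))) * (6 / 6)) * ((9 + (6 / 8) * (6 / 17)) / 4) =25025 / 153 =163.56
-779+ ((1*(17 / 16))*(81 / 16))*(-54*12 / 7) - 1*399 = -375409 / 224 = -1675.93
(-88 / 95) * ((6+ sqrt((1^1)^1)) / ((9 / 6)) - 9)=1144 / 285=4.01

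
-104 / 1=-104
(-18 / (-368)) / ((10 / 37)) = 333 / 1840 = 0.18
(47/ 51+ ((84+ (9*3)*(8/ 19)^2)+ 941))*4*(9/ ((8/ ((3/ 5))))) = 17078733/ 6137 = 2782.91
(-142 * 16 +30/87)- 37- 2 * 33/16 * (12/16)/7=-14999895/6496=-2309.10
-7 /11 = -0.64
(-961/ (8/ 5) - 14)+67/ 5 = -24049/ 40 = -601.22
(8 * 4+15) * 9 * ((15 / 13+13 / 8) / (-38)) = -122247 / 3952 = -30.93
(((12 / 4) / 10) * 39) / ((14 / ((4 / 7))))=0.48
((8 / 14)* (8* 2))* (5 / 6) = 160 / 21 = 7.62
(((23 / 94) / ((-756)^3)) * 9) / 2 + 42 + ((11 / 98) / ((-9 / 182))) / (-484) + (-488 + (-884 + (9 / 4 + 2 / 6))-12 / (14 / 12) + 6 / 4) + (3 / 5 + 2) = -662015641643249 / 496413308160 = -1333.60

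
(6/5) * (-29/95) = -0.37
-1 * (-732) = 732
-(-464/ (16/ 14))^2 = -164836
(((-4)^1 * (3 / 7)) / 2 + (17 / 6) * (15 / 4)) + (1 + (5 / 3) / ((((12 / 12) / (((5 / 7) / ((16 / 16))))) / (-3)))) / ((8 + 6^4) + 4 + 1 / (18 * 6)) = 11036629 / 1130120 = 9.77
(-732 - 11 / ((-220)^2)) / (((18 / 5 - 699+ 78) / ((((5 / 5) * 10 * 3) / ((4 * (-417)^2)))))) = 3220801 / 62983986912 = 0.00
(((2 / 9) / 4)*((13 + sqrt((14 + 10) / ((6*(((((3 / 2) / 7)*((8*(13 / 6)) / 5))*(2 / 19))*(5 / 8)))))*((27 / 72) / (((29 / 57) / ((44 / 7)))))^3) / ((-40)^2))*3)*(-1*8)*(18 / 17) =-19965842523*sqrt(3458) / 1479007493600 - 39 / 3400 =-0.81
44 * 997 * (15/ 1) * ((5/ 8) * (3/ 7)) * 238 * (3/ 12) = 41948775/ 4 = 10487193.75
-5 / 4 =-1.25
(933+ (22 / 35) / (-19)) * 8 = 4963384 / 665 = 7463.74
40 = 40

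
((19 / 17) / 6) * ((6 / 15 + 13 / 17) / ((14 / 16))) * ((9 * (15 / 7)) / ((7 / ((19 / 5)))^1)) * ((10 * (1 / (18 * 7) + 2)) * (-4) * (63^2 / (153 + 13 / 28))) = -46873556928 / 8692831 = -5392.21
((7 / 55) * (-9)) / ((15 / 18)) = -378 / 275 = -1.37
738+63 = 801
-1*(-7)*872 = 6104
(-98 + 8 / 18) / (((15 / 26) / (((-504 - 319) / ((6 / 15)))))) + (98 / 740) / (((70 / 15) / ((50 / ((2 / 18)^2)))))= 695365063 / 1998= 348030.56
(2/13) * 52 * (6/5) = 48/5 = 9.60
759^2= 576081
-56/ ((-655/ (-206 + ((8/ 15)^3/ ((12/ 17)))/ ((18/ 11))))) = -1050547792/ 59686875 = -17.60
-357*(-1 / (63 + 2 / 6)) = 1071 / 190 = 5.64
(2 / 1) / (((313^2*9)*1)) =2 / 881721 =0.00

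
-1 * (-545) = 545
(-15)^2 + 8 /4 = 227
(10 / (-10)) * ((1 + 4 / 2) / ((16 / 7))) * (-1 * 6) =63 / 8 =7.88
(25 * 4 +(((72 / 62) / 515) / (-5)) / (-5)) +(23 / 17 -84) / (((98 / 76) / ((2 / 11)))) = 88.35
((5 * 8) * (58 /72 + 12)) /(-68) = -2305 /306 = -7.53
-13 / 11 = -1.18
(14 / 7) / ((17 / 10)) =20 / 17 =1.18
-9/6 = -3/2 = -1.50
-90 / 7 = -12.86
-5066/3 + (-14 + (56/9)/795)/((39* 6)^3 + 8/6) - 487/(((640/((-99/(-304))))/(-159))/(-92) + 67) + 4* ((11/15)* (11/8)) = -942483306706967843893/557060287549555215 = -1691.89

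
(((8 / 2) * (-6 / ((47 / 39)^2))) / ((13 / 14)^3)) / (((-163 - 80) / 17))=1.44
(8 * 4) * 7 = 224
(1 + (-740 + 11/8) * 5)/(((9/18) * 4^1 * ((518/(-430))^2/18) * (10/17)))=-41779643445/1073296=-38926.49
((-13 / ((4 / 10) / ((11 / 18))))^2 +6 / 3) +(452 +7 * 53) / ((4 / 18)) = 5313553 / 1296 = 4099.96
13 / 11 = 1.18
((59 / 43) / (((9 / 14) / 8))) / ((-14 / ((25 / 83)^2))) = -295000 / 2666043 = -0.11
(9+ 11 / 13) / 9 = 1.09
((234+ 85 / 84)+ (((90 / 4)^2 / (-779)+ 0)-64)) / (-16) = -5573905 / 523488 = -10.65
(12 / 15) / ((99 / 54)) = 24 / 55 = 0.44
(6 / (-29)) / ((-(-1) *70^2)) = -3 / 71050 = -0.00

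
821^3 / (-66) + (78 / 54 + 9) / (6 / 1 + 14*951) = -5528342732873 / 659340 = -8384661.53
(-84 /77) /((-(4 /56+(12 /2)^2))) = 168 /5555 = 0.03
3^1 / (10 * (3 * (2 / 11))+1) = 33 / 71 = 0.46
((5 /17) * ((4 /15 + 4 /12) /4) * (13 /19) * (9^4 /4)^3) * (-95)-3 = -55073759626851 /4352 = -12654816090.73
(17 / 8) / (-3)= -17 / 24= -0.71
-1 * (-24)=24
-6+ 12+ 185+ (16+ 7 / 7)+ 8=216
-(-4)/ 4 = 1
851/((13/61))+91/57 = 2960110/741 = 3994.75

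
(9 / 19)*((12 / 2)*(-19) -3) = -1053 / 19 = -55.42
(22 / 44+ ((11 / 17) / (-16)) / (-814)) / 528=305 / 322048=0.00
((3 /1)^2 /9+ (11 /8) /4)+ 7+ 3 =363 /32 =11.34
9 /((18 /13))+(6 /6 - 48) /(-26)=108 /13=8.31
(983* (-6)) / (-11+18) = -5898 / 7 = -842.57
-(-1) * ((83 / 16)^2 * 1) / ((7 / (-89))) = -613121 / 1792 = -342.14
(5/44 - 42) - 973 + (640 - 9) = -16891/44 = -383.89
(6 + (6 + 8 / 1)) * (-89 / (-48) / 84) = 0.44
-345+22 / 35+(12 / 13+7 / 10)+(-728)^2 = 481973539 / 910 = 529641.25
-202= -202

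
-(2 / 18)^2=-1 / 81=-0.01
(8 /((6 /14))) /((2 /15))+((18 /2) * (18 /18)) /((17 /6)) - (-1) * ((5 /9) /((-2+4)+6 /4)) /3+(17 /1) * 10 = 313.23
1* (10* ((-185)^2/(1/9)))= 3080250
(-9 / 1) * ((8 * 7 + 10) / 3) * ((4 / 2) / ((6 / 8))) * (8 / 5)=-4224 / 5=-844.80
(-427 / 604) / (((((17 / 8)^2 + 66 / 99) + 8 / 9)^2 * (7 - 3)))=-8854272 / 1846580359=-0.00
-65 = -65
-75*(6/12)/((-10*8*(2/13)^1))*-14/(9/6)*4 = -455/4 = -113.75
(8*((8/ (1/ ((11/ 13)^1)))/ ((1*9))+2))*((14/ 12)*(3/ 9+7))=198352/ 1053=188.37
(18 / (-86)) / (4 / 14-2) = 21 / 172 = 0.12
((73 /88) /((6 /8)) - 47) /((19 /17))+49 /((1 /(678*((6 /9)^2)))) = 14724.27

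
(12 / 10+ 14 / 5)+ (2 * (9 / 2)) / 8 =41 / 8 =5.12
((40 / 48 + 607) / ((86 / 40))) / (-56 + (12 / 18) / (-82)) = -1495270 / 296227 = -5.05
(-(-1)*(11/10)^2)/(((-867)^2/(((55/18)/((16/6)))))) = 1331/721621440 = 0.00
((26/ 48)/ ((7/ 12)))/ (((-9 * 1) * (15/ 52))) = -338/ 945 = -0.36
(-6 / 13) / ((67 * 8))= -3 / 3484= -0.00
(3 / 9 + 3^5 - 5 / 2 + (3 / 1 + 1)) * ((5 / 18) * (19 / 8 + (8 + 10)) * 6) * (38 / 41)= 7705.78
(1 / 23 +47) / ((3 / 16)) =250.90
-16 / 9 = -1.78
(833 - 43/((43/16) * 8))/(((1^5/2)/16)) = 26592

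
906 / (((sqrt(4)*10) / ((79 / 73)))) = 35787 / 730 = 49.02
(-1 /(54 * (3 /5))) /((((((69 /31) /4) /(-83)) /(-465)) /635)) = -2532475250 /1863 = -1359353.33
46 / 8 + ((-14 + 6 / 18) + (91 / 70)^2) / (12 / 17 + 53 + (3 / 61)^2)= 5633277449 / 1019227800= 5.53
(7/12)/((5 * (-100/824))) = -721/750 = -0.96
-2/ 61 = -0.03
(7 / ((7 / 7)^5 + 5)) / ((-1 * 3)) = -7 / 18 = -0.39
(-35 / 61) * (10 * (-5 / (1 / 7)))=200.82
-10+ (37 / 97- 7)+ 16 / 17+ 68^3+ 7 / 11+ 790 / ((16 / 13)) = 45718817517 / 145112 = 315058.83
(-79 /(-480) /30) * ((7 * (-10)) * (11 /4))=-6083 /5760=-1.06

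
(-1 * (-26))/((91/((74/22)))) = 74/77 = 0.96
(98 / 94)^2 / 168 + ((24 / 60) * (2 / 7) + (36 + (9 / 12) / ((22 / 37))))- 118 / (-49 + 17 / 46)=39.81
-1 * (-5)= 5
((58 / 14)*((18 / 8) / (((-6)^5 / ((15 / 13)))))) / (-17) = 0.00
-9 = -9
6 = 6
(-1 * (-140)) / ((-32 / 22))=-385 / 4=-96.25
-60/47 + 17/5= 499/235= 2.12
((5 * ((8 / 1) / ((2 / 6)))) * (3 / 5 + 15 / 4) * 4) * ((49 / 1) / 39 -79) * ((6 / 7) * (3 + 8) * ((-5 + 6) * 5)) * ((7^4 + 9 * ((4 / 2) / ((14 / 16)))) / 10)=-1180450282176 / 637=-1853140160.40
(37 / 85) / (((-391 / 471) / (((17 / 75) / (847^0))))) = -5809 / 48875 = -0.12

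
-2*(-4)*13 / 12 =26 / 3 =8.67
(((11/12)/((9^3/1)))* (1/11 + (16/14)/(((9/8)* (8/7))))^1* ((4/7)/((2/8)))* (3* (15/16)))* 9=485/6804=0.07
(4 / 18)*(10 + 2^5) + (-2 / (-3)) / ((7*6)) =589 / 63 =9.35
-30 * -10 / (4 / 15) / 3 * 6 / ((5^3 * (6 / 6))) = 18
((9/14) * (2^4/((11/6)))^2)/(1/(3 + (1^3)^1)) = 165888/847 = 195.85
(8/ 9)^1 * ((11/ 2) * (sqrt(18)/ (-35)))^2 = 484/ 1225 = 0.40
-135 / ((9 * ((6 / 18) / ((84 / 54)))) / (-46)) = 3220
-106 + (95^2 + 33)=8952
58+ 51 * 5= 313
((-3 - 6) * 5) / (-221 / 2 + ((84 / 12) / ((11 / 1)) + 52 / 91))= 6930 / 16831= 0.41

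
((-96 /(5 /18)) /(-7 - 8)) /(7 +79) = 288 /1075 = 0.27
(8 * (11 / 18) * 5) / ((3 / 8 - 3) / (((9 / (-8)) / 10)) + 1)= 1.00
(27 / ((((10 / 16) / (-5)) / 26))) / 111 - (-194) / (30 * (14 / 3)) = -127451 / 2590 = -49.21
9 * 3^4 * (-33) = -24057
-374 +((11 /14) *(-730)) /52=-140151 /364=-385.03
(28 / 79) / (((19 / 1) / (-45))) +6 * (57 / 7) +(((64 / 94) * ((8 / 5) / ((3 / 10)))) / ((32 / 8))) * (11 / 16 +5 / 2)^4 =35834806377 / 252840448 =141.73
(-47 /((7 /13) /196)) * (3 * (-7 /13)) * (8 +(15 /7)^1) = 280308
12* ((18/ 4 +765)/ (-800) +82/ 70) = 7041/ 2800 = 2.51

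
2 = 2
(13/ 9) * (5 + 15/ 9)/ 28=65/ 189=0.34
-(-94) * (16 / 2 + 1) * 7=5922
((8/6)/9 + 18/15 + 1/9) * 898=176906/135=1310.41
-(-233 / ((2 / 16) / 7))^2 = -170250304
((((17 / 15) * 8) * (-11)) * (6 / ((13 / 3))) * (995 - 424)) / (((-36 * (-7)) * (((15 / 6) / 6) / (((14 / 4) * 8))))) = -6833728 / 325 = -21026.86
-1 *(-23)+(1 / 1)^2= 24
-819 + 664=-155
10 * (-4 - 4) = -80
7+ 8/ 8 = 8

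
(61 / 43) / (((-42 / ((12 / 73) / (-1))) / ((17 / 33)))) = 2074 / 725109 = 0.00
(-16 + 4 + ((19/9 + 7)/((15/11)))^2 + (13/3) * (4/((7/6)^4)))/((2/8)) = 7351083616/43758225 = 167.99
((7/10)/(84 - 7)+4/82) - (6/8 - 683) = 6154417/9020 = 682.31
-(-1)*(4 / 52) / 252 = 1 / 3276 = 0.00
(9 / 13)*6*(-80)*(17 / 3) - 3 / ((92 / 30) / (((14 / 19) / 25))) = -53489619 / 28405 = -1883.11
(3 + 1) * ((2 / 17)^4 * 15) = 960 / 83521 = 0.01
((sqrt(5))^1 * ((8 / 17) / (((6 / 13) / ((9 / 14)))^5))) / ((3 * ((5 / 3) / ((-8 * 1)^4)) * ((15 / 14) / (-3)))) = -5774348736 * sqrt(5) / 1020425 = -12653.39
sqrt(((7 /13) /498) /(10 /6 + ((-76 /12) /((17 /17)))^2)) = sqrt(1064973) /202852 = 0.01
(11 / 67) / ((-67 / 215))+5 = 20080 / 4489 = 4.47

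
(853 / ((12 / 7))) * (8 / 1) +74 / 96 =63703 / 16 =3981.44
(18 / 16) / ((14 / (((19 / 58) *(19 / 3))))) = 1083 / 6496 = 0.17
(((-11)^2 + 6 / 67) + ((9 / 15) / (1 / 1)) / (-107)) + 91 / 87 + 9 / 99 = 4192622438 / 34303665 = 122.22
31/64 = 0.48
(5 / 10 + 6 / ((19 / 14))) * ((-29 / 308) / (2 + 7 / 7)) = -493 / 3192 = -0.15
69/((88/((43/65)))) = 2967/5720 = 0.52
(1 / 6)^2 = 1 / 36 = 0.03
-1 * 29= -29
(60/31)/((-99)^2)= 0.00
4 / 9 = 0.44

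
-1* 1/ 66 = -1/ 66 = -0.02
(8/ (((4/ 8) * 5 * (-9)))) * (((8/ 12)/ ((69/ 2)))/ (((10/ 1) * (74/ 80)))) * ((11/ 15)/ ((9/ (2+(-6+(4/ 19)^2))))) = 1340416/ 5598920475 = 0.00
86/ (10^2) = 43/ 50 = 0.86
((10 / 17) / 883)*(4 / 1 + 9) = 130 / 15011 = 0.01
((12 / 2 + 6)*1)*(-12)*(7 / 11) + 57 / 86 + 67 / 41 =-3465119 / 38786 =-89.34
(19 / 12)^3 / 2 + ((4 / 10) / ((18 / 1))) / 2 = 34487 / 17280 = 2.00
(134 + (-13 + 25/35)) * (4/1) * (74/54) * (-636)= -8910784/21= -424323.05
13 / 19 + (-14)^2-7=3604 / 19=189.68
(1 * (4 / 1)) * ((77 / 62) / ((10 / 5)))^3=456533 / 476656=0.96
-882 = -882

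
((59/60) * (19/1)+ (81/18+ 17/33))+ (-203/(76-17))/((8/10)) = 188836/9735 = 19.40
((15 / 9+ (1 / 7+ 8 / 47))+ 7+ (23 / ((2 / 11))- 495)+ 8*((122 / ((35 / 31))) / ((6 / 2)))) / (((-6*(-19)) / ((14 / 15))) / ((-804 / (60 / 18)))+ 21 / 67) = 47194867 / 127605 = 369.85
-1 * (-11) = 11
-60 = -60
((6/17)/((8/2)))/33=1/374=0.00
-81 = -81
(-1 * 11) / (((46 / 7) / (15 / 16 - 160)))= 195965 / 736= 266.26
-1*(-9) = 9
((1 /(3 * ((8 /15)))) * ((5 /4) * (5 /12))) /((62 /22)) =1375 /11904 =0.12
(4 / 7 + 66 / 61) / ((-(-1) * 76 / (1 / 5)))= 353 / 81130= 0.00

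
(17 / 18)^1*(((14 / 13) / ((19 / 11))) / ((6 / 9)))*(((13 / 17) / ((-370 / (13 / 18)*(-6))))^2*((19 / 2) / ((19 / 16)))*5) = 169169 / 77365037520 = 0.00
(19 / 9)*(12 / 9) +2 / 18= 79 / 27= 2.93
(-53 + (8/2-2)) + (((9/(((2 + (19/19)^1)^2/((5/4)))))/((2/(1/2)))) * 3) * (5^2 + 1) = -213/8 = -26.62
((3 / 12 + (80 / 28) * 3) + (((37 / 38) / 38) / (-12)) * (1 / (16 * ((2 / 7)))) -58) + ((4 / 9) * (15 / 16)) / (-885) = -33787333253 / 687020544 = -49.18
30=30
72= 72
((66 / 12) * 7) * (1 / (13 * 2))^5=77 / 23762752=0.00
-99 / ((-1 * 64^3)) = 99 / 262144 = 0.00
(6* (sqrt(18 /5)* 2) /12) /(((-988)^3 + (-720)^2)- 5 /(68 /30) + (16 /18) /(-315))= -57834* sqrt(10) /92911465554977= -0.00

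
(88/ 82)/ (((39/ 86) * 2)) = 1892/ 1599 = 1.18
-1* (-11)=11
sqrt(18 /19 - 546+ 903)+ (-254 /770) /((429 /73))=-9271 /165165+ sqrt(129219) /19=18.86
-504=-504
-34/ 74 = -17/ 37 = -0.46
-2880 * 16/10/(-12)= 384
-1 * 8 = -8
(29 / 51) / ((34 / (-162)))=-783 / 289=-2.71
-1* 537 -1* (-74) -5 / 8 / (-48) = -177787 / 384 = -462.99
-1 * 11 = -11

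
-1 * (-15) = 15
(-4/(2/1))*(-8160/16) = 1020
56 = 56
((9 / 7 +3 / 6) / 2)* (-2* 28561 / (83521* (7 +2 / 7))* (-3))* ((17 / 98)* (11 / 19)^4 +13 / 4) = 59629849300775 / 72534576166024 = 0.82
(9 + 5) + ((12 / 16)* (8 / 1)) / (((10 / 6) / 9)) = 232 / 5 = 46.40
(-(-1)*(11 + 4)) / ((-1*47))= -15 / 47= -0.32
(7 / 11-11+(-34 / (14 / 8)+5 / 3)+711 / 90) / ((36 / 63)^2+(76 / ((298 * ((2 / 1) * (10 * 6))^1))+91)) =-97460006 / 440081741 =-0.22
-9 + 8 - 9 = -10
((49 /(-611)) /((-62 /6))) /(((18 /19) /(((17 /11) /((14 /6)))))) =0.01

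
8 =8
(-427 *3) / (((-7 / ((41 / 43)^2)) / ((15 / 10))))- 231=68631 / 3698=18.56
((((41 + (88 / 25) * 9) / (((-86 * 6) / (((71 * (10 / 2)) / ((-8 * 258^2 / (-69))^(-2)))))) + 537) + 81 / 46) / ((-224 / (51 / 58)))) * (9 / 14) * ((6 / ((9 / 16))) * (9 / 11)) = 943226261856981 / 14380520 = 65590553.18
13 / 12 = 1.08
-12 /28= -3 /7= -0.43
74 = 74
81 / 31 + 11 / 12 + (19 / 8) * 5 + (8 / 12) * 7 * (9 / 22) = 141695 / 8184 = 17.31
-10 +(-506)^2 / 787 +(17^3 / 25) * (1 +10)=48735991 / 19675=2477.05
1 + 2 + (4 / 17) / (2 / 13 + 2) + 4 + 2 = 1084 / 119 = 9.11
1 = 1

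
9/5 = 1.80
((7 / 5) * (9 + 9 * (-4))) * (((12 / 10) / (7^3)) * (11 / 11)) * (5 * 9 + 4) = -162 / 25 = -6.48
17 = 17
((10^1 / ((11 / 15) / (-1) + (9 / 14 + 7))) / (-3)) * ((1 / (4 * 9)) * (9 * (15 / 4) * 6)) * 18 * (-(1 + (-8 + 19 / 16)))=-6591375 / 23216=-283.92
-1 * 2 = -2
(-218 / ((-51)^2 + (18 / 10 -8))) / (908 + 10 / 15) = -1635 / 17683562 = -0.00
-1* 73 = -73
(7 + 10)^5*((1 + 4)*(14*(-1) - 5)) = -134886415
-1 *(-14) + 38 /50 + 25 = 994 /25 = 39.76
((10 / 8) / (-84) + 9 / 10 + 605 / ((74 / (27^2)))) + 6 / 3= 5962.95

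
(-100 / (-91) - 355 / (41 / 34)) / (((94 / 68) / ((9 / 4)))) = -83711655 / 175357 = -477.38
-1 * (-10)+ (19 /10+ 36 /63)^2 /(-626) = 9.99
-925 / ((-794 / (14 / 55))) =0.30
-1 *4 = -4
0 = 0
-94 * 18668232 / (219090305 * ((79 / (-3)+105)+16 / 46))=-644054004 / 6353618845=-0.10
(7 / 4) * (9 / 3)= 21 / 4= 5.25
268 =268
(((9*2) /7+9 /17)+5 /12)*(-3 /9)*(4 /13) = -5023 /13923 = -0.36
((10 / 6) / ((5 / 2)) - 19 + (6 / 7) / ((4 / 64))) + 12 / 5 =-233 / 105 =-2.22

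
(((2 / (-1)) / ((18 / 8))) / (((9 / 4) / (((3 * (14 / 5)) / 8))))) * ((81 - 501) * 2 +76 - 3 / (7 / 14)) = 8624 / 27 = 319.41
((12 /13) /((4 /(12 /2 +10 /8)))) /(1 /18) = 783 /26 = 30.12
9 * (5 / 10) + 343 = 695 / 2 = 347.50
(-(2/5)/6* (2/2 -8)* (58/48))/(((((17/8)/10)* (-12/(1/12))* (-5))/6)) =203/9180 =0.02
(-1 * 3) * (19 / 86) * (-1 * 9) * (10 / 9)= 285 / 43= 6.63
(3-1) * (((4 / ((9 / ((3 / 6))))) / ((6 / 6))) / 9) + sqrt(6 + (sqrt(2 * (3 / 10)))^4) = 2.57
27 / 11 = 2.45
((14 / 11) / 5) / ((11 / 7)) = 98 / 605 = 0.16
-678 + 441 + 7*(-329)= -2540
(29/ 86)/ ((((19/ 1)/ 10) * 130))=0.00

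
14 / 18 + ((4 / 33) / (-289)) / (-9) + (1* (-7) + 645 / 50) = 5731777 / 858330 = 6.68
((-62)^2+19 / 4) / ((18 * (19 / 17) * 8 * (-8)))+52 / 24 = -72019 / 87552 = -0.82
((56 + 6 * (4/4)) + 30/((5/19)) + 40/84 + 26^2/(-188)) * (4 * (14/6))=682532/423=1613.55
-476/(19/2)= -952/19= -50.11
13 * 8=104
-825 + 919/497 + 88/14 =-405982/497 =-816.87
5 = 5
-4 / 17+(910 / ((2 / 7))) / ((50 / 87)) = 942083 / 170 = 5541.66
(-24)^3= -13824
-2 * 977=-1954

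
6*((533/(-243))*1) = -1066/81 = -13.16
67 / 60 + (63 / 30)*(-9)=-1067 / 60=-17.78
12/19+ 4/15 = 256/285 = 0.90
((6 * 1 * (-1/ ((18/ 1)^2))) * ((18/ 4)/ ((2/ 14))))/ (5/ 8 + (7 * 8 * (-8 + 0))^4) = -14/ 966770294799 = -0.00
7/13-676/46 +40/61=-246253/18239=-13.50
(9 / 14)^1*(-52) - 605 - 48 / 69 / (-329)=-690139 / 1081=-638.43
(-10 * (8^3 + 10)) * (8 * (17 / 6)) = -118320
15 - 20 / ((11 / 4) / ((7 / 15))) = 383 / 33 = 11.61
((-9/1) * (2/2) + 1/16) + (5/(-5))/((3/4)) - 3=-637/48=-13.27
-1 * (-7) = 7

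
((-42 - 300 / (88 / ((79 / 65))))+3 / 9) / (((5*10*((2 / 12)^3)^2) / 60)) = -366762816 / 143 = -2564774.94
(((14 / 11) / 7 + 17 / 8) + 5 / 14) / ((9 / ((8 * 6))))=1094 / 77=14.21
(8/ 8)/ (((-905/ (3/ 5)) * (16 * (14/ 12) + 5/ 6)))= -2/ 58825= -0.00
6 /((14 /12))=36 /7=5.14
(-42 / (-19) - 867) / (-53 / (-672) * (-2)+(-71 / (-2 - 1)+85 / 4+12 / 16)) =-19.00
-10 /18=-5 /9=-0.56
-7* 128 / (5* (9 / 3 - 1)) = -448 / 5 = -89.60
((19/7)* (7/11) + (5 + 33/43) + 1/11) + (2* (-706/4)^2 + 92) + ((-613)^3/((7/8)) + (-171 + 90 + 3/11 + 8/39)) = -67971104208487/258258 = -263190701.58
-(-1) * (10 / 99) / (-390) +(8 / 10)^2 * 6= 370631 / 96525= 3.84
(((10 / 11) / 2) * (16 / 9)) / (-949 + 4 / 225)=-2000 / 2348731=-0.00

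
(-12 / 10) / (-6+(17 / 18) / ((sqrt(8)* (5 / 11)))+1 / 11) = 4887432* sqrt(2) / 269548751+55598400 / 269548751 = 0.23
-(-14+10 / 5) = 12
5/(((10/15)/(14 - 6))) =60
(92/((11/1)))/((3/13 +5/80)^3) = 827899904/2496791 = 331.59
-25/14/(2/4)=-25/7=-3.57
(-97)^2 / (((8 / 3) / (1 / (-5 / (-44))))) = 310497 / 10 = 31049.70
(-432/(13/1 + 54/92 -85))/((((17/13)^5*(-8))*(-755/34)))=204953736/23016299575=0.01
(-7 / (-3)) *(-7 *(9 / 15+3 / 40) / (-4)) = 441 / 160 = 2.76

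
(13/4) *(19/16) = 247/64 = 3.86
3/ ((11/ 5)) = 15/ 11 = 1.36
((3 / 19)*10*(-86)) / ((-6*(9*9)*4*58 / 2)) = 215 / 89262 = 0.00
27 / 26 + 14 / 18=425 / 234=1.82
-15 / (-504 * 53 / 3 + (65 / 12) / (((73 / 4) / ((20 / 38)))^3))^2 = -961153020164614357215 / 5080091865130034616092024896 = -0.00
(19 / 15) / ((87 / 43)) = 817 / 1305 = 0.63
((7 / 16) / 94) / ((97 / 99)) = 693 / 145888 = 0.00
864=864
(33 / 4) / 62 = 33 / 248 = 0.13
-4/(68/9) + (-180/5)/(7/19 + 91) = -6813/7378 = -0.92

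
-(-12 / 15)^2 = -16 / 25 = -0.64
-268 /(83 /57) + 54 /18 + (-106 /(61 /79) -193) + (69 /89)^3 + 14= -1773424731987 /3569258047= -496.86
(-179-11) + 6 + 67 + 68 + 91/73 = -3486/73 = -47.75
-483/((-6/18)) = 1449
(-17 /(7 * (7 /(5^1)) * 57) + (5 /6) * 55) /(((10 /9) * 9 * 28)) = 17057 /104272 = 0.16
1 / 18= 0.06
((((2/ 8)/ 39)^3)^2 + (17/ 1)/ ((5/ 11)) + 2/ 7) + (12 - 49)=345906586681379/ 504447105576960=0.69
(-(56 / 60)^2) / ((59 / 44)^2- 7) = 379456 / 2265975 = 0.17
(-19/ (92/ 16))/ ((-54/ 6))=76/ 207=0.37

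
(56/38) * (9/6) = 2.21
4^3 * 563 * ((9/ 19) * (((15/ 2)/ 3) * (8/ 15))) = 432384/ 19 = 22757.05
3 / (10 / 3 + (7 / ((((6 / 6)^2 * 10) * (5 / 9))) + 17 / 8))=1800 / 4031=0.45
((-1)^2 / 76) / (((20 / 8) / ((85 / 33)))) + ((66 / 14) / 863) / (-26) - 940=-46285122355 / 49240191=-939.99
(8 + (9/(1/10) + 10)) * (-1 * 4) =-432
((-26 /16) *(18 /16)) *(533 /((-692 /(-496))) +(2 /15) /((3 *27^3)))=-380509986779 /544825440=-698.41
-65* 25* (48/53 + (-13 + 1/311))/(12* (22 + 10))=161929625/3164736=51.17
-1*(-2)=2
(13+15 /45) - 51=-113 /3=-37.67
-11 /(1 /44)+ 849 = 365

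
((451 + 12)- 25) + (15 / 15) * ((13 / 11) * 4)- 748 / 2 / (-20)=50757 / 110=461.43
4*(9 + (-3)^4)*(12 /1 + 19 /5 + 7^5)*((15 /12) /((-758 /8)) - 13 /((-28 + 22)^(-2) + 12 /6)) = -1076412241296 /27667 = -38905997.81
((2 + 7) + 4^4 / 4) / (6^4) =73 / 1296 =0.06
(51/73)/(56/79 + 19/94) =126242/164615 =0.77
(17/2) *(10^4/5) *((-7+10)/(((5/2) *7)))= 20400/7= 2914.29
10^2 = 100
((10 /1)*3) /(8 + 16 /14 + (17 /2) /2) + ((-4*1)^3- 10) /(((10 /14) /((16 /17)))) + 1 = -40063 /425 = -94.27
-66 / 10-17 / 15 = -116 / 15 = -7.73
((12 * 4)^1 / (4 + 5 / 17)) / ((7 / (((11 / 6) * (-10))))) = -14960 / 511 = -29.28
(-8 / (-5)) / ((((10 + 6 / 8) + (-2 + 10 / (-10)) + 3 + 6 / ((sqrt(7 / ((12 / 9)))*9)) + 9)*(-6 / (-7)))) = 557424 / 5896465 - 1792*sqrt(21) / 5896465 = 0.09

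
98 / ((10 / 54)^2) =71442 / 25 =2857.68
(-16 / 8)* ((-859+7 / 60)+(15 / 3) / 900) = 77299 / 45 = 1717.76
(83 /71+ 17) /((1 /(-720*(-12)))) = 11145600 /71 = 156980.28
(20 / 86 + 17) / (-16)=-741 / 688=-1.08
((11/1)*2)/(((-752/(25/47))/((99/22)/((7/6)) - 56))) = 100375/123704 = 0.81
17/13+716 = 9325/13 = 717.31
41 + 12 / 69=947 / 23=41.17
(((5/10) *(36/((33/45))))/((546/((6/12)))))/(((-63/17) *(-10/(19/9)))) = 0.00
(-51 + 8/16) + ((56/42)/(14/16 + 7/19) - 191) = -240.43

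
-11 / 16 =-0.69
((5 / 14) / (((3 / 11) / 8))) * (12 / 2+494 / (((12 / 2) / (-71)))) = -3854180 / 63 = -61177.46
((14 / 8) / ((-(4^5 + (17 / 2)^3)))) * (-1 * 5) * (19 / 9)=266 / 23589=0.01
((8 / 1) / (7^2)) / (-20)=-2 / 245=-0.01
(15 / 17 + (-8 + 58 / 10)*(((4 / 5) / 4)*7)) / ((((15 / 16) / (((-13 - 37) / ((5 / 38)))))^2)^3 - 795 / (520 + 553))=3240022661789065215475712 / 1092339172776980704613775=2.97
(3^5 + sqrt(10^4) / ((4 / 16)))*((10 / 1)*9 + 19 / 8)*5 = 2375885 / 8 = 296985.62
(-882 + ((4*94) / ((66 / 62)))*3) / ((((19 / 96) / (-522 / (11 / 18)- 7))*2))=-888491616 / 2299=-386468.73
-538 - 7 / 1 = -545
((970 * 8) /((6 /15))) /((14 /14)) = 19400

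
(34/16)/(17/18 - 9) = -153/580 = -0.26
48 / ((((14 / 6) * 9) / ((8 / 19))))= 128 / 133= 0.96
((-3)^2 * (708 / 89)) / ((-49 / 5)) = -31860 / 4361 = -7.31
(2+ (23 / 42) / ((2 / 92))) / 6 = 571 / 126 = 4.53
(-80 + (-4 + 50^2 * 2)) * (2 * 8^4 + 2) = 40281704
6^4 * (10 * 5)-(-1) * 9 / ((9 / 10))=64810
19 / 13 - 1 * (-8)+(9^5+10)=767890 / 13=59068.46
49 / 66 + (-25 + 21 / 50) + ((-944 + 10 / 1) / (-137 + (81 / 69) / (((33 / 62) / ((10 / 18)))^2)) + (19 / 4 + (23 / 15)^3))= -13025320444069 / 1514435224500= -8.60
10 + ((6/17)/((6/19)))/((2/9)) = 511/34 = 15.03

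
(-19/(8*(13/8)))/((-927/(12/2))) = 38/4017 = 0.01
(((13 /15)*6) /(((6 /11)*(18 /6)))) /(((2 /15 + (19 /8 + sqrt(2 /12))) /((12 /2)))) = 688688 /88201 - 45760*sqrt(6) /88201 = 6.54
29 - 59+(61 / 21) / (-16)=-10141 / 336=-30.18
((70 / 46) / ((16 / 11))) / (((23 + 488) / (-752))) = -2585 / 1679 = -1.54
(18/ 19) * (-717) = -679.26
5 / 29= 0.17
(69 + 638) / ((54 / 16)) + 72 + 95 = 10165 / 27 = 376.48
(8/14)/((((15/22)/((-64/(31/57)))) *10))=-53504/5425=-9.86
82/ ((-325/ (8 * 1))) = -656/ 325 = -2.02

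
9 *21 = 189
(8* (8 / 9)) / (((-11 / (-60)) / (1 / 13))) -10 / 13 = 950 / 429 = 2.21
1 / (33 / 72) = 24 / 11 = 2.18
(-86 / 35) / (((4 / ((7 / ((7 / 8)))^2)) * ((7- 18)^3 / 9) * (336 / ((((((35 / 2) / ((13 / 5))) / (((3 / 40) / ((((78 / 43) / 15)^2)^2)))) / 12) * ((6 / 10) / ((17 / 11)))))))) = 70304 / 143102661625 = 0.00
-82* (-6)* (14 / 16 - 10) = -8979 / 2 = -4489.50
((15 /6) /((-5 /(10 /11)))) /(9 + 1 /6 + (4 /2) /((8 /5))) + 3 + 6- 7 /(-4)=11777 /1100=10.71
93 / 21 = 31 / 7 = 4.43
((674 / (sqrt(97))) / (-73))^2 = 454276 / 516913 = 0.88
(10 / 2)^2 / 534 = 25 / 534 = 0.05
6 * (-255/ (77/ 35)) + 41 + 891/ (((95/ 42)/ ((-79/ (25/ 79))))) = -2586155347/ 26125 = -98991.59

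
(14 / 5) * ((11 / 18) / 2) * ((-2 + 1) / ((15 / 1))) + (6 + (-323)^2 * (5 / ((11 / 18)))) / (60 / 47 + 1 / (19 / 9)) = 3773240859313 / 7736850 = 487697.30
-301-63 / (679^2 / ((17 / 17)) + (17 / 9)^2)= -11240732713 / 37344610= -301.00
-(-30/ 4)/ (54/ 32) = 40/ 9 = 4.44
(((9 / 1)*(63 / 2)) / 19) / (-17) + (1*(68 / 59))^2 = 1013377 / 2248726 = 0.45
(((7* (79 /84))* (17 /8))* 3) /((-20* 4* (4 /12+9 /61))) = -1.09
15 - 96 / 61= 819 / 61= 13.43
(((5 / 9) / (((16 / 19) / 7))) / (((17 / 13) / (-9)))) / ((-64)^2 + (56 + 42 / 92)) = -198835 / 25977768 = -0.01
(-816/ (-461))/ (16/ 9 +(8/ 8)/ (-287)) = 1.00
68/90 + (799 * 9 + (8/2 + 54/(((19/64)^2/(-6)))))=3519.57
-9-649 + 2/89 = -58560/89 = -657.98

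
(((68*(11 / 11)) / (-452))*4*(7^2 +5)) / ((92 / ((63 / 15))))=-19278 / 12995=-1.48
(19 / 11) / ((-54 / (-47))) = 893 / 594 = 1.50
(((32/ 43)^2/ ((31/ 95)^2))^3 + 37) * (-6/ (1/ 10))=-59812651651171001079180/ 5610232974924883369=-10661.35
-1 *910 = -910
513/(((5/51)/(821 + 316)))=5949466.20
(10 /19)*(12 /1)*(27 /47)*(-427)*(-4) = 6197.00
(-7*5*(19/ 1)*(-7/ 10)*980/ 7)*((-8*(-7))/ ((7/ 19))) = 9905840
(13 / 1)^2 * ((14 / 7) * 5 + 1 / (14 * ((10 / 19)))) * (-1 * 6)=-719433 / 70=-10277.61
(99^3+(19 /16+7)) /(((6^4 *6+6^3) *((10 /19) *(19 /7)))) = 21734881 /255744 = 84.99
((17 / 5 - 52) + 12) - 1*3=-198 / 5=-39.60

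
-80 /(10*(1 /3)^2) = -72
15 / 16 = 0.94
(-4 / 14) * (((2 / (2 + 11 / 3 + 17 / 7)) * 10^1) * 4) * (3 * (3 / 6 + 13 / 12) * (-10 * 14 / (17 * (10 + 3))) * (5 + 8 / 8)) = 191520 / 3757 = 50.98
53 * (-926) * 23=-1128794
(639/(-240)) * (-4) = 10.65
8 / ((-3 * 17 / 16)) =-128 / 51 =-2.51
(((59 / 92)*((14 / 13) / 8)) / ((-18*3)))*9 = -413 / 28704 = -0.01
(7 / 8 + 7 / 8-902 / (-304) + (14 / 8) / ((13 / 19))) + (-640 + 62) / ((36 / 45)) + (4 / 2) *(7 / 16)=-352889 / 494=-714.35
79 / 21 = 3.76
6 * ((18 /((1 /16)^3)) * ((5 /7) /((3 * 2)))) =368640 /7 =52662.86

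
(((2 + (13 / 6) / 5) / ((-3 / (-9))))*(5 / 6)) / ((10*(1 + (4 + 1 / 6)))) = 73 / 620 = 0.12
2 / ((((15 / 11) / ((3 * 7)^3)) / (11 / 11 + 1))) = 135828 / 5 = 27165.60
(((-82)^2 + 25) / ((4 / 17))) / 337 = 114733 / 1348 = 85.11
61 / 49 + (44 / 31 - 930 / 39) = -418279 / 19747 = -21.18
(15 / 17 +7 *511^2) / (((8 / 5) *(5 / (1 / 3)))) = 15536707 / 204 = 76160.33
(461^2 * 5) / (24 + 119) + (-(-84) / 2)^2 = 1314857 / 143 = 9194.80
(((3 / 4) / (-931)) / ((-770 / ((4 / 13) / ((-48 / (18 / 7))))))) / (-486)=1 / 28181593440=0.00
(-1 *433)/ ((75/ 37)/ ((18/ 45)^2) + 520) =-64084/ 78835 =-0.81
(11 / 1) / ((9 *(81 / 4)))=44 / 729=0.06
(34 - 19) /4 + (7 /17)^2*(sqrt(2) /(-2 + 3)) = 49*sqrt(2) /289 + 15 /4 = 3.99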